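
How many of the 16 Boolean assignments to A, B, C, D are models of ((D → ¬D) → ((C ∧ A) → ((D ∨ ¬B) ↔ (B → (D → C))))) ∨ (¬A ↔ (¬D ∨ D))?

Initial set: {T (((D → ¬D) → ((C ∧ A) → ((D ∨ ¬B) ↔ (B → (D → C))))) ∨ (¬A ↔ (¬D ∨ D)))}.
T (((D → ¬D) → ((C ∧ A) → ((D ∨ ¬B) ↔ (B → (D → C))))) ∨ (¬A ↔ (¬D ∨ D))): β-rule — branch into T ((D → ¬D) → ((C ∧ A) → ((D ∨ ¬B) ↔ (B → (D → C)))))  //  T (¬A ↔ (¬D ∨ D)).
  branch 1 (add T ((D → ¬D) → ((C ∧ A) → ((D ∨ ¬B) ↔ (B → (D → C)))))):
    T ((D → ¬D) → ((C ∧ A) → ((D ∨ ¬B) ↔ (B → (D → C))))): β-rule — branch into F (D → ¬D)  //  T ((C ∧ A) → ((D ∨ ¬B) ↔ (B → (D → C)))).
      branch 1.1 (add F (D → ¬D)):
        F (D → ¬D): α-rule — add T D, F ¬D.
        ○ open, literals {D=T}.
      branch 1.2 (add T ((C ∧ A) → ((D ∨ ¬B) ↔ (B → (D → C))))):
        T ((C ∧ A) → ((D ∨ ¬B) ↔ (B → (D → C)))): β-rule — branch into F (C ∧ A)  //  T ((D ∨ ¬B) ↔ (B → (D → C))).
          branch 1.2.1 (add F (C ∧ A)):
            F (C ∧ A): β-rule — branch into F C  //  F A.
              branch 1.2.1.1 (add F C):
                ○ open, literals {C=F}.
              branch 1.2.1.2 (add F A):
                ○ open, literals {A=F}.
          branch 1.2.2 (add T ((D ∨ ¬B) ↔ (B → (D → C)))):
            T ((D ∨ ¬B) ↔ (B → (D → C))): β-rule — branch into T (D ∨ ¬B), T (B → (D → C))  //  F (D ∨ ¬B), F (B → (D → C)).
              branch 1.2.2.1 (add T (D ∨ ¬B), T (B → (D → C))):
                T (D ∨ ¬B): β-rule — branch into T D  //  T ¬B.
                  branch 1.2.2.1.1 (add T D):
                    T (B → (D → C)): β-rule — branch into F B  //  T (D → C).
                      branch 1.2.2.1.1.1 (add F B):
                        ○ open, literals {B=F, D=T}.
                      branch 1.2.2.1.1.2 (add T (D → C)):
                        T (D → C): β-rule — branch into F D  //  T C.
                          branch 1.2.2.1.1.2.1 (add F D):
                            × closes — contains both D and ¬D.
                          branch 1.2.2.1.1.2.2 (add T C):
                            ○ open, literals {C=T, D=T}.
                  branch 1.2.2.1.2 (add T ¬B):
                    T (B → (D → C)): β-rule — branch into F B  //  T (D → C).
                      branch 1.2.2.1.2.1 (add F B):
                        ○ open, literals {B=F}.
                      branch 1.2.2.1.2.2 (add T (D → C)):
                        T (D → C): β-rule — branch into F D  //  T C.
                          branch 1.2.2.1.2.2.1 (add F D):
                            ○ open, literals {B=F, D=F}.
                          branch 1.2.2.1.2.2.2 (add T C):
                            ○ open, literals {B=F, C=T}.
              branch 1.2.2.2 (add F (D ∨ ¬B), F (B → (D → C))):
                F (D ∨ ¬B): α-rule — add F D, F ¬B.
                F (B → (D → C)): α-rule — add T B, F (D → C).
                F (D → C): α-rule — add T D, F C.
                × closes — contains both D and ¬D.
  branch 2 (add T (¬A ↔ (¬D ∨ D))):
    T (¬A ↔ (¬D ∨ D)): β-rule — branch into T ¬A, T (¬D ∨ D)  //  F ¬A, F (¬D ∨ D).
      branch 2.1 (add T ¬A, T (¬D ∨ D)):
        T (¬D ∨ D): β-rule — branch into T ¬D  //  T D.
          branch 2.1.1 (add T ¬D):
            ○ open, literals {A=F, D=F}.
          branch 2.1.2 (add T D):
            ○ open, literals {A=F, D=T}.
      branch 2.2 (add F ¬A, F (¬D ∨ D)):
        F (¬D ∨ D): α-rule — add F ¬D, F D.
        × closes — contains both D and ¬D.
3 branches closed, 10 open.
Each open branch fixes some atoms; the unmentioned ones are free. Counting distinct full assignments: branch {D=T} (A, B, C) contributes 8 new; branch {C=F} (A, B, D) contributes 4 new; branch {A=F} (B, C, D) contributes 2 new; branch {B=F, D=T} (A, C) contributes 0 new; branch {C=T, D=T} (A, B) contributes 0 new; branch {B=F} (A, C, D) contributes 1 new; branch {B=F, D=F} (A, C) contributes 0 new; branch {B=F, C=T} (A, D) contributes 0 new; branch {A=F, D=F} (B, C) contributes 0 new; branch {A=F, D=T} (B, C) contributes 0 new. Total: 15.

15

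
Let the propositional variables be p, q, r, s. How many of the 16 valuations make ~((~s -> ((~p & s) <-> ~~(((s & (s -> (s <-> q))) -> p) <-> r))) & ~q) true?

Initial set: {~((~s -> ((~p & s) <-> ~~(((s & (s -> (s <-> q))) -> p) <-> r))) & ~q)}.
~((~s -> ((~p & s) <-> ~~(((s & (s -> (s <-> q))) -> p) <-> r))) & ~q): β-rule — branch into ~(~s -> ((~p & s) <-> ~~(((s & (s -> (s <-> q))) -> p) <-> r)))  //  ~~q.
  branch 1 (add ~(~s -> ((~p & s) <-> ~~(((s & (s -> (s <-> q))) -> p) <-> r)))):
    ~(~s -> ((~p & s) <-> ~~(((s & (s -> (s <-> q))) -> p) <-> r))): α-rule — add ~s, ~((~p & s) <-> ~~(((s & (s -> (s <-> q))) -> p) <-> r)).
    ~((~p & s) <-> ~~(((s & (s -> (s <-> q))) -> p) <-> r)): β-rule — branch into (~p & s), ~~~(((s & (s -> (s <-> q))) -> p) <-> r)  //  ~(~p & s), ~~(((s & (s -> (s <-> q))) -> p) <-> r).
      branch 1.1 (add (~p & s), ~~~(((s & (s -> (s <-> q))) -> p) <-> r)):
        (~p & s): α-rule — add ~p, s.
        × closes — contains both s and ~s.
      branch 1.2 (add ~(~p & s), ~~(((s & (s -> (s <-> q))) -> p) <-> r)):
        ~~(((s & (s -> (s <-> q))) -> p) <-> r): drop double negation, giving (((s & (s -> (s <-> q))) -> p) <-> r).
        ~(~p & s): β-rule — branch into ~~p  //  ~s.
          branch 1.2.1 (add ~~p):
            (((s & (s -> (s <-> q))) -> p) <-> r): β-rule — branch into ((s & (s -> (s <-> q))) -> p), r  //  ~((s & (s -> (s <-> q))) -> p), ~r.
              branch 1.2.1.1 (add ((s & (s -> (s <-> q))) -> p), r):
                ((s & (s -> (s <-> q))) -> p): β-rule — branch into ~(s & (s -> (s <-> q)))  //  p.
                  branch 1.2.1.1.1 (add ~(s & (s -> (s <-> q)))):
                    ~(s & (s -> (s <-> q))): β-rule — branch into ~s  //  ~(s -> (s <-> q)).
                      branch 1.2.1.1.1.1 (add ~s):
                        ○ open, literals {p=1, r=1, s=0}.
                      branch 1.2.1.1.1.2 (add ~(s -> (s <-> q))):
                        ~(s -> (s <-> q)): α-rule — add s, ~(s <-> q).
                        × closes — contains both s and ~s.
                  branch 1.2.1.1.2 (add p):
                    ○ open, literals {p=1, r=1, s=0}.
              branch 1.2.1.2 (add ~((s & (s -> (s <-> q))) -> p), ~r):
                ~((s & (s -> (s <-> q))) -> p): α-rule — add (s & (s -> (s <-> q))), ~p.
                × closes — contains both p and ~p.
          branch 1.2.2 (add ~s):
            (((s & (s -> (s <-> q))) -> p) <-> r): β-rule — branch into ((s & (s -> (s <-> q))) -> p), r  //  ~((s & (s -> (s <-> q))) -> p), ~r.
              branch 1.2.2.1 (add ((s & (s -> (s <-> q))) -> p), r):
                ((s & (s -> (s <-> q))) -> p): β-rule — branch into ~(s & (s -> (s <-> q)))  //  p.
                  branch 1.2.2.1.1 (add ~(s & (s -> (s <-> q)))):
                    ~(s & (s -> (s <-> q))): β-rule — branch into ~s  //  ~(s -> (s <-> q)).
                      branch 1.2.2.1.1.1 (add ~s):
                        ○ open, literals {r=1, s=0}.
                      branch 1.2.2.1.1.2 (add ~(s -> (s <-> q))):
                        ~(s -> (s <-> q)): α-rule — add s, ~(s <-> q).
                        × closes — contains both s and ~s.
                  branch 1.2.2.1.2 (add p):
                    ○ open, literals {p=1, r=1, s=0}.
              branch 1.2.2.2 (add ~((s & (s -> (s <-> q))) -> p), ~r):
                ~((s & (s -> (s <-> q))) -> p): α-rule — add (s & (s -> (s <-> q))), ~p.
                (s & (s -> (s <-> q))): α-rule — add s, (s -> (s <-> q)).
                × closes — contains both s and ~s.
  branch 2 (add ~~q):
    ○ open, literals {q=1}.
5 branches closed, 5 open.
Each open branch fixes some atoms; the unmentioned ones are free. Counting distinct full assignments: branch {p=1, r=1, s=0} (q) contributes 2 new; branch {p=1, r=1, s=0} (q) contributes 0 new; branch {r=1, s=0} (p, q) contributes 2 new; branch {p=1, r=1, s=0} (q) contributes 0 new; branch {q=1} (p, r, s) contributes 6 new. Total: 10.

10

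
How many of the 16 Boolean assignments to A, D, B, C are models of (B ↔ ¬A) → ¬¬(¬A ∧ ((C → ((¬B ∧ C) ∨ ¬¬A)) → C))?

Initial set: {((B ↔ ¬A) → ¬¬(¬A ∧ ((C → ((¬B ∧ C) ∨ ¬¬A)) → C)))}.
((B ↔ ¬A) → ¬¬(¬A ∧ ((C → ((¬B ∧ C) ∨ ¬¬A)) → C))): β-rule — branch into ¬(B ↔ ¬A)  //  ¬¬(¬A ∧ ((C → ((¬B ∧ C) ∨ ¬¬A)) → C)).
  branch 1 (add ¬(B ↔ ¬A)):
    ¬(B ↔ ¬A): β-rule — branch into B, ¬¬A  //  ¬B, ¬A.
      branch 1.1 (add B, ¬¬A):
        ○ open, literals {A=true, B=true}.
      branch 1.2 (add ¬B, ¬A):
        ○ open, literals {A=false, B=false}.
  branch 2 (add ¬¬(¬A ∧ ((C → ((¬B ∧ C) ∨ ¬¬A)) → C))):
    ¬¬(¬A ∧ ((C → ((¬B ∧ C) ∨ ¬¬A)) → C)): drop double negation, giving (¬A ∧ ((C → ((¬B ∧ C) ∨ ¬¬A)) → C)).
    (¬A ∧ ((C → ((¬B ∧ C) ∨ ¬¬A)) → C)): α-rule — add ¬A, ((C → ((¬B ∧ C) ∨ ¬¬A)) → C).
    ((C → ((¬B ∧ C) ∨ ¬¬A)) → C): β-rule — branch into ¬(C → ((¬B ∧ C) ∨ ¬¬A))  //  C.
      branch 2.1 (add ¬(C → ((¬B ∧ C) ∨ ¬¬A))):
        ¬(C → ((¬B ∧ C) ∨ ¬¬A)): α-rule — add C, ¬((¬B ∧ C) ∨ ¬¬A).
        ¬((¬B ∧ C) ∨ ¬¬A): α-rule — add ¬(¬B ∧ C), ¬¬¬A.
        ¬¬¬A: drop double negation, giving ¬A.
        ¬(¬B ∧ C): β-rule — branch into ¬¬B  //  ¬C.
          branch 2.1.1 (add ¬¬B):
            ○ open, literals {A=false, B=true, C=true}.
          branch 2.1.2 (add ¬C):
            × closes — contains both C and ¬C.
      branch 2.2 (add C):
        ○ open, literals {A=false, C=true}.
1 branch closed, 4 open.
Each open branch fixes some atoms; the unmentioned ones are free. Counting distinct full assignments: branch {A=true, B=true} (D, C) contributes 4 new; branch {A=false, B=false} (D, C) contributes 4 new; branch {A=false, B=true, C=true} (D) contributes 2 new; branch {A=false, C=true} (D, B) contributes 0 new. Total: 10.

10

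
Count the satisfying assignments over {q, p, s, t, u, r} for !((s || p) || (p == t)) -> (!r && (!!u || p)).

Initial set: {T (!((s || p) || (p == t)) -> (!r && (!!u || p)))}.
T (!((s || p) || (p == t)) -> (!r && (!!u || p))): β-rule — branch into F !((s || p) || (p == t))  //  T (!r && (!!u || p)).
  branch 1 (add F !((s || p) || (p == t))):
    F !((s || p) || (p == t)): β-rule — branch into T (s || p)  //  T (p == t).
      branch 1.1 (add T (s || p)):
        T (s || p): β-rule — branch into T s  //  T p.
          branch 1.1.1 (add T s):
            ○ open, literals {s=T}.
          branch 1.1.2 (add T p):
            ○ open, literals {p=T}.
      branch 1.2 (add T (p == t)):
        T (p == t): β-rule — branch into T p, T t  //  F p, F t.
          branch 1.2.1 (add T p, T t):
            ○ open, literals {p=T, t=T}.
          branch 1.2.2 (add F p, F t):
            ○ open, literals {p=F, t=F}.
  branch 2 (add T (!r && (!!u || p))):
    T (!r && (!!u || p)): α-rule — add T !r, T (!!u || p).
    T (!!u || p): β-rule — branch into T !!u  //  T p.
      branch 2.1 (add T !!u):
        T !!u: drop double negation, giving T u.
        ○ open, literals {r=F, u=T}.
      branch 2.2 (add T p):
        ○ open, literals {p=T, r=F}.
0 branches closed, 6 open.
Each open branch fixes some atoms; the unmentioned ones are free. Counting distinct full assignments: branch {s=T} (q, p, t, u, r) contributes 32 new; branch {p=T} (q, s, t, u, r) contributes 16 new; branch {p=T, t=T} (q, s, u, r) contributes 0 new; branch {p=F, t=F} (q, s, u, r) contributes 8 new; branch {r=F, u=T} (q, p, s, t) contributes 2 new; branch {p=T, r=F} (q, s, t, u) contributes 0 new. Total: 58.

58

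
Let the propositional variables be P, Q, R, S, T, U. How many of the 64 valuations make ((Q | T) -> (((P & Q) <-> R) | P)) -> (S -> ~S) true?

Initial set: {T (((Q | T) -> (((P & Q) <-> R) | P)) -> (S -> ~S))}.
T (((Q | T) -> (((P & Q) <-> R) | P)) -> (S -> ~S)): β-rule — branch into F ((Q | T) -> (((P & Q) <-> R) | P))  //  T (S -> ~S).
  branch 1 (add F ((Q | T) -> (((P & Q) <-> R) | P))):
    F ((Q | T) -> (((P & Q) <-> R) | P)): α-rule — add T (Q | T), F (((P & Q) <-> R) | P).
    F (((P & Q) <-> R) | P): α-rule — add F ((P & Q) <-> R), F P.
    T (Q | T): β-rule — branch into T Q  //  T T.
      branch 1.1 (add T Q):
        F ((P & Q) <-> R): β-rule — branch into T (P & Q), F R  //  F (P & Q), T R.
          branch 1.1.1 (add T (P & Q), F R):
            T (P & Q): α-rule — add T P, T Q.
            × closes — contains both P and ~P.
          branch 1.1.2 (add F (P & Q), T R):
            F (P & Q): β-rule — branch into F P  //  F Q.
              branch 1.1.2.1 (add F P):
                ○ open, literals {P=F, Q=T, R=T}.
              branch 1.1.2.2 (add F Q):
                × closes — contains both Q and ~Q.
      branch 1.2 (add T T):
        F ((P & Q) <-> R): β-rule — branch into T (P & Q), F R  //  F (P & Q), T R.
          branch 1.2.1 (add T (P & Q), F R):
            T (P & Q): α-rule — add T P, T Q.
            × closes — contains both P and ~P.
          branch 1.2.2 (add F (P & Q), T R):
            F (P & Q): β-rule — branch into F P  //  F Q.
              branch 1.2.2.1 (add F P):
                ○ open, literals {P=F, R=T, T=T}.
              branch 1.2.2.2 (add F Q):
                ○ open, literals {P=F, Q=F, R=T, T=T}.
  branch 2 (add T (S -> ~S)):
    T (S -> ~S): β-rule — branch into F S  //  T ~S.
      branch 2.1 (add F S):
        ○ open, literals {S=F}.
      branch 2.2 (add T ~S):
        ○ open, literals {S=F}.
3 branches closed, 5 open.
Each open branch fixes some atoms; the unmentioned ones are free. Counting distinct full assignments: branch {P=F, Q=T, R=T} (S, T, U) contributes 8 new; branch {P=F, R=T, T=T} (Q, S, U) contributes 4 new; branch {P=F, Q=F, R=T, T=T} (S, U) contributes 0 new; branch {S=F} (P, Q, R, T, U) contributes 26 new; branch {S=F} (P, Q, R, T, U) contributes 0 new. Total: 38.

38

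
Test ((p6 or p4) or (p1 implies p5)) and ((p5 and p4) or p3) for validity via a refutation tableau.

Not valid

Assume the negation and expand:
Initial set: {not (((p6 or p4) or (p1 implies p5)) and ((p5 and p4) or p3))}.
not (((p6 or p4) or (p1 implies p5)) and ((p5 and p4) or p3)): β-rule — branch into not ((p6 or p4) or (p1 implies p5))  //  not ((p5 and p4) or p3).
  branch 1 (add not ((p6 or p4) or (p1 implies p5))):
    not ((p6 or p4) or (p1 implies p5)): α-rule — add not (p6 or p4), not (p1 implies p5).
    not (p6 or p4): α-rule — add not p6, not p4.
    not (p1 implies p5): α-rule — add p1, not p5.
    ○ open, literals {p1=1, p4=0, p5=0, p6=0}.
  branch 2 (add not ((p5 and p4) or p3)):
    not ((p5 and p4) or p3): α-rule — add not (p5 and p4), not p3.
    not (p5 and p4): β-rule — branch into not p5  //  not p4.
      branch 2.1 (add not p5):
        ○ open, literals {p3=0, p5=0}.
      branch 2.2 (add not p4):
        ○ open, literals {p3=0, p4=0}.
0 branches closed, 3 open.
An open branch gives a countermodel: p1=1, p4=0, p5=0, p6=0 (unmentioned atoms arbitrary); under it the original formula is false.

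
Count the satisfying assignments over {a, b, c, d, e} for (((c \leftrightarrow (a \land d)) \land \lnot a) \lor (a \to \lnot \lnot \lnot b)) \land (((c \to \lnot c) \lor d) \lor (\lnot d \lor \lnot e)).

Initial set: {((((c \leftrightarrow (a \land d)) \land \lnot a) \lor (a \to \lnot \lnot \lnot b)) \land (((c \to \lnot c) \lor d) \lor (\lnot d \lor \lnot e)))}.
((((c \leftrightarrow (a \land d)) \land \lnot a) \lor (a \to \lnot \lnot \lnot b)) \land (((c \to \lnot c) \lor d) \lor (\lnot d \lor \lnot e))): α-rule — add (((c \leftrightarrow (a \land d)) \land \lnot a) \lor (a \to \lnot \lnot \lnot b)), (((c \to \lnot c) \lor d) \lor (\lnot d \lor \lnot e)).
(((c \leftrightarrow (a \land d)) \land \lnot a) \lor (a \to \lnot \lnot \lnot b)): β-rule — branch into ((c \leftrightarrow (a \land d)) \land \lnot a)  //  (a \to \lnot \lnot \lnot b).
  branch 1 (add ((c \leftrightarrow (a \land d)) \land \lnot a)):
    ((c \leftrightarrow (a \land d)) \land \lnot a): α-rule — add (c \leftrightarrow (a \land d)), \lnot a.
    (((c \to \lnot c) \lor d) \lor (\lnot d \lor \lnot e)): β-rule — branch into ((c \to \lnot c) \lor d)  //  (\lnot d \lor \lnot e).
      branch 1.1 (add ((c \to \lnot c) \lor d)):
        (c \leftrightarrow (a \land d)): β-rule — branch into c, (a \land d)  //  \lnot c, \lnot (a \land d).
          branch 1.1.1 (add c, (a \land d)):
            (a \land d): α-rule — add a, d.
            × closes — contains both a and \lnot a.
          branch 1.1.2 (add \lnot c, \lnot (a \land d)):
            ((c \to \lnot c) \lor d): β-rule — branch into (c \to \lnot c)  //  d.
              branch 1.1.2.1 (add (c \to \lnot c)):
                \lnot (a \land d): β-rule — branch into \lnot a  //  \lnot d.
                  branch 1.1.2.1.1 (add \lnot a):
                    (c \to \lnot c): β-rule — branch into \lnot c  //  \lnot c.
                      branch 1.1.2.1.1.1 (add \lnot c):
                        ○ open, literals {a=false, c=false}.
                      branch 1.1.2.1.1.2 (add \lnot c):
                        ○ open, literals {a=false, c=false}.
                  branch 1.1.2.1.2 (add \lnot d):
                    (c \to \lnot c): β-rule — branch into \lnot c  //  \lnot c.
                      branch 1.1.2.1.2.1 (add \lnot c):
                        ○ open, literals {a=false, c=false, d=false}.
                      branch 1.1.2.1.2.2 (add \lnot c):
                        ○ open, literals {a=false, c=false, d=false}.
              branch 1.1.2.2 (add d):
                \lnot (a \land d): β-rule — branch into \lnot a  //  \lnot d.
                  branch 1.1.2.2.1 (add \lnot a):
                    ○ open, literals {a=false, c=false, d=true}.
                  branch 1.1.2.2.2 (add \lnot d):
                    × closes — contains both d and \lnot d.
      branch 1.2 (add (\lnot d \lor \lnot e)):
        (c \leftrightarrow (a \land d)): β-rule — branch into c, (a \land d)  //  \lnot c, \lnot (a \land d).
          branch 1.2.1 (add c, (a \land d)):
            (a \land d): α-rule — add a, d.
            × closes — contains both a and \lnot a.
          branch 1.2.2 (add \lnot c, \lnot (a \land d)):
            (\lnot d \lor \lnot e): β-rule — branch into \lnot d  //  \lnot e.
              branch 1.2.2.1 (add \lnot d):
                \lnot (a \land d): β-rule — branch into \lnot a  //  \lnot d.
                  branch 1.2.2.1.1 (add \lnot a):
                    ○ open, literals {a=false, c=false, d=false}.
                  branch 1.2.2.1.2 (add \lnot d):
                    ○ open, literals {a=false, c=false, d=false}.
              branch 1.2.2.2 (add \lnot e):
                \lnot (a \land d): β-rule — branch into \lnot a  //  \lnot d.
                  branch 1.2.2.2.1 (add \lnot a):
                    ○ open, literals {a=false, c=false, e=false}.
                  branch 1.2.2.2.2 (add \lnot d):
                    ○ open, literals {a=false, c=false, d=false, e=false}.
  branch 2 (add (a \to \lnot \lnot \lnot b)):
    (((c \to \lnot c) \lor d) \lor (\lnot d \lor \lnot e)): β-rule — branch into ((c \to \lnot c) \lor d)  //  (\lnot d \lor \lnot e).
      branch 2.1 (add ((c \to \lnot c) \lor d)):
        (a \to \lnot \lnot \lnot b): β-rule — branch into \lnot a  //  \lnot \lnot \lnot b.
          branch 2.1.1 (add \lnot a):
            ((c \to \lnot c) \lor d): β-rule — branch into (c \to \lnot c)  //  d.
              branch 2.1.1.1 (add (c \to \lnot c)):
                (c \to \lnot c): β-rule — branch into \lnot c  //  \lnot c.
                  branch 2.1.1.1.1 (add \lnot c):
                    ○ open, literals {a=false, c=false}.
                  branch 2.1.1.1.2 (add \lnot c):
                    ○ open, literals {a=false, c=false}.
              branch 2.1.1.2 (add d):
                ○ open, literals {a=false, d=true}.
          branch 2.1.2 (add \lnot \lnot \lnot b):
            \lnot \lnot \lnot b: drop double negation, giving \lnot b.
            ((c \to \lnot c) \lor d): β-rule — branch into (c \to \lnot c)  //  d.
              branch 2.1.2.1 (add (c \to \lnot c)):
                (c \to \lnot c): β-rule — branch into \lnot c  //  \lnot c.
                  branch 2.1.2.1.1 (add \lnot c):
                    ○ open, literals {b=false, c=false}.
                  branch 2.1.2.1.2 (add \lnot c):
                    ○ open, literals {b=false, c=false}.
              branch 2.1.2.2 (add d):
                ○ open, literals {b=false, d=true}.
      branch 2.2 (add (\lnot d \lor \lnot e)):
        (a \to \lnot \lnot \lnot b): β-rule — branch into \lnot a  //  \lnot \lnot \lnot b.
          branch 2.2.1 (add \lnot a):
            (\lnot d \lor \lnot e): β-rule — branch into \lnot d  //  \lnot e.
              branch 2.2.1.1 (add \lnot d):
                ○ open, literals {a=false, d=false}.
              branch 2.2.1.2 (add \lnot e):
                ○ open, literals {a=false, e=false}.
          branch 2.2.2 (add \lnot \lnot \lnot b):
            \lnot \lnot \lnot b: drop double negation, giving \lnot b.
            (\lnot d \lor \lnot e): β-rule — branch into \lnot d  //  \lnot e.
              branch 2.2.2.1 (add \lnot d):
                ○ open, literals {b=false, d=false}.
              branch 2.2.2.2 (add \lnot e):
                ○ open, literals {b=false, e=false}.
3 branches closed, 19 open.
Each open branch fixes some atoms; the unmentioned ones are free. Counting distinct full assignments: branch {a=false, c=false} (b, d, e) contributes 8 new; branch {a=false, c=false} (b, d, e) contributes 0 new; branch {a=false, c=false, d=false} (b, e) contributes 0 new; branch {a=false, c=false, d=false} (b, e) contributes 0 new; branch {a=false, c=false, d=true} (b, e) contributes 0 new; branch {a=false, c=false, d=false} (b, e) contributes 0 new; branch {a=false, c=false, d=false} (b, e) contributes 0 new; branch {a=false, c=false, e=false} (b, d) contributes 0 new; branch {a=false, c=false, d=false, e=false} (b) contributes 0 new; branch {a=false, c=false} (b, d, e) contributes 0 new; branch {a=false, c=false} (b, d, e) contributes 0 new; branch {a=false, d=true} (b, c, e) contributes 4 new; branch {b=false, c=false} (a, d, e) contributes 4 new; branch {b=false, c=false} (a, d, e) contributes 0 new; branch {b=false, d=true} (a, c, e) contributes 2 new; branch {a=false, d=false} (b, c, e) contributes 4 new; branch {a=false, e=false} (b, c, d) contributes 0 new; branch {b=false, d=false} (a, c, e) contributes 2 new; branch {b=false, e=false} (a, c, d) contributes 0 new. Total: 24.

24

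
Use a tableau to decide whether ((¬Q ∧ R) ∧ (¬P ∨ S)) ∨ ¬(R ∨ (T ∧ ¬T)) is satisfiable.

Satisfiable

Initial set: {(((¬Q ∧ R) ∧ (¬P ∨ S)) ∨ ¬(R ∨ (T ∧ ¬T)))}.
(((¬Q ∧ R) ∧ (¬P ∨ S)) ∨ ¬(R ∨ (T ∧ ¬T))): β-rule — branch into ((¬Q ∧ R) ∧ (¬P ∨ S))  //  ¬(R ∨ (T ∧ ¬T)).
  branch 1 (add ((¬Q ∧ R) ∧ (¬P ∨ S))):
    ((¬Q ∧ R) ∧ (¬P ∨ S)): α-rule — add (¬Q ∧ R), (¬P ∨ S).
    (¬Q ∧ R): α-rule — add ¬Q, R.
    (¬P ∨ S): β-rule — branch into ¬P  //  S.
      branch 1.1 (add ¬P):
        ○ open, literals {P=F, Q=F, R=T}.
      branch 1.2 (add S):
        ○ open, literals {Q=F, R=T, S=T}.
  branch 2 (add ¬(R ∨ (T ∧ ¬T))):
    ¬(R ∨ (T ∧ ¬T)): α-rule — add ¬R, ¬(T ∧ ¬T).
    ¬(T ∧ ¬T): β-rule — branch into ¬T  //  ¬¬T.
      branch 2.1 (add ¬T):
        ○ open, literals {R=F, T=F}.
      branch 2.2 (add ¬¬T):
        ○ open, literals {R=F, T=T}.
0 branches closed, 4 open.
An open branch gives a satisfying assignment: P=F, Q=F, R=T.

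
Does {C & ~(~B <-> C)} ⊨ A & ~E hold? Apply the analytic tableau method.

No

Initial set: {T (C & ~(~B <-> C)); F (A & ~E)}.
T (C & ~(~B <-> C)): α-rule — add T C, T ~(~B <-> C).
F (A & ~E): β-rule — branch into F A  //  F ~E.
  branch 1 (add F A):
    T ~(~B <-> C): β-rule — branch into T ~B, F C  //  F ~B, T C.
      branch 1.1 (add T ~B, F C):
        × closes — contains both C and ~C.
      branch 1.2 (add F ~B, T C):
        ○ open, literals {A=false, B=true, C=true}.
  branch 2 (add F ~E):
    T ~(~B <-> C): β-rule — branch into T ~B, F C  //  F ~B, T C.
      branch 2.1 (add T ~B, F C):
        × closes — contains both C and ~C.
      branch 2.2 (add F ~B, T C):
        ○ open, literals {B=true, C=true, E=true}.
2 branches closed, 2 open.
An open branch gives a countermodel: A=false, B=true, C=true (unmentioned atoms arbitrary); the premises hold there but the conclusion fails.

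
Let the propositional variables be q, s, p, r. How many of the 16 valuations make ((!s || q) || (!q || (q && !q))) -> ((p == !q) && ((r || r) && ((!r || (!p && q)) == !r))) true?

2

Initial set: {(((!s || q) || (!q || (q && !q))) -> ((p == !q) && ((r || r) && ((!r || (!p && q)) == !r))))}.
(((!s || q) || (!q || (q && !q))) -> ((p == !q) && ((r || r) && ((!r || (!p && q)) == !r)))): β-rule — branch into !((!s || q) || (!q || (q && !q)))  //  ((p == !q) && ((r || r) && ((!r || (!p && q)) == !r))).
  branch 1 (add !((!s || q) || (!q || (q && !q)))):
    !((!s || q) || (!q || (q && !q))): α-rule — add !(!s || q), !(!q || (q && !q)).
    !(!s || q): α-rule — add !!s, !q.
    !(!q || (q && !q)): α-rule — add !!q, !(q && !q).
    × closes — contains both q and !q.
  branch 2 (add ((p == !q) && ((r || r) && ((!r || (!p && q)) == !r)))):
    ((p == !q) && ((r || r) && ((!r || (!p && q)) == !r))): α-rule — add (p == !q), ((r || r) && ((!r || (!p && q)) == !r)).
    ((r || r) && ((!r || (!p && q)) == !r)): α-rule — add (r || r), ((!r || (!p && q)) == !r).
    (p == !q): β-rule — branch into p, !q  //  !p, !!q.
      branch 2.1 (add p, !q):
        (r || r): β-rule — branch into r  //  r.
          branch 2.1.1 (add r):
            ((!r || (!p && q)) == !r): β-rule — branch into (!r || (!p && q)), !r  //  !(!r || (!p && q)), !!r.
              branch 2.1.1.1 (add (!r || (!p && q)), !r):
                × closes — contains both r and !r.
              branch 2.1.1.2 (add !(!r || (!p && q)), !!r):
                !(!r || (!p && q)): α-rule — add !!r, !(!p && q).
                !(!p && q): β-rule — branch into !!p  //  !q.
                  branch 2.1.1.2.1 (add !!p):
                    ○ open, literals {p=true, q=false, r=true}.
                  branch 2.1.1.2.2 (add !q):
                    ○ open, literals {p=true, q=false, r=true}.
          branch 2.1.2 (add r):
            ((!r || (!p && q)) == !r): β-rule — branch into (!r || (!p && q)), !r  //  !(!r || (!p && q)), !!r.
              branch 2.1.2.1 (add (!r || (!p && q)), !r):
                × closes — contains both r and !r.
              branch 2.1.2.2 (add !(!r || (!p && q)), !!r):
                !(!r || (!p && q)): α-rule — add !!r, !(!p && q).
                !(!p && q): β-rule — branch into !!p  //  !q.
                  branch 2.1.2.2.1 (add !!p):
                    ○ open, literals {p=true, q=false, r=true}.
                  branch 2.1.2.2.2 (add !q):
                    ○ open, literals {p=true, q=false, r=true}.
      branch 2.2 (add !p, !!q):
        (r || r): β-rule — branch into r  //  r.
          branch 2.2.1 (add r):
            ((!r || (!p && q)) == !r): β-rule — branch into (!r || (!p && q)), !r  //  !(!r || (!p && q)), !!r.
              branch 2.2.1.1 (add (!r || (!p && q)), !r):
                × closes — contains both r and !r.
              branch 2.2.1.2 (add !(!r || (!p && q)), !!r):
                !(!r || (!p && q)): α-rule — add !!r, !(!p && q).
                !(!p && q): β-rule — branch into !!p  //  !q.
                  branch 2.2.1.2.1 (add !!p):
                    × closes — contains both p and !p.
                  branch 2.2.1.2.2 (add !q):
                    × closes — contains both q and !q.
          branch 2.2.2 (add r):
            ((!r || (!p && q)) == !r): β-rule — branch into (!r || (!p && q)), !r  //  !(!r || (!p && q)), !!r.
              branch 2.2.2.1 (add (!r || (!p && q)), !r):
                × closes — contains both r and !r.
              branch 2.2.2.2 (add !(!r || (!p && q)), !!r):
                !(!r || (!p && q)): α-rule — add !!r, !(!p && q).
                !(!p && q): β-rule — branch into !!p  //  !q.
                  branch 2.2.2.2.1 (add !!p):
                    × closes — contains both p and !p.
                  branch 2.2.2.2.2 (add !q):
                    × closes — contains both q and !q.
9 branches closed, 4 open.
Each open branch fixes some atoms; the unmentioned ones are free. Counting distinct full assignments: branch {p=true, q=false, r=true} (s) contributes 2 new; branch {p=true, q=false, r=true} (s) contributes 0 new; branch {p=true, q=false, r=true} (s) contributes 0 new; branch {p=true, q=false, r=true} (s) contributes 0 new. Total: 2.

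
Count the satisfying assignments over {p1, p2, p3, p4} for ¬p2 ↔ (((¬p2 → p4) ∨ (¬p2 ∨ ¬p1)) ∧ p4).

8

Initial set: {(¬p2 ↔ (((¬p2 → p4) ∨ (¬p2 ∨ ¬p1)) ∧ p4))}.
(¬p2 ↔ (((¬p2 → p4) ∨ (¬p2 ∨ ¬p1)) ∧ p4)): β-rule — branch into ¬p2, (((¬p2 → p4) ∨ (¬p2 ∨ ¬p1)) ∧ p4)  //  ¬¬p2, ¬(((¬p2 → p4) ∨ (¬p2 ∨ ¬p1)) ∧ p4).
  branch 1 (add ¬p2, (((¬p2 → p4) ∨ (¬p2 ∨ ¬p1)) ∧ p4)):
    (((¬p2 → p4) ∨ (¬p2 ∨ ¬p1)) ∧ p4): α-rule — add ((¬p2 → p4) ∨ (¬p2 ∨ ¬p1)), p4.
    ((¬p2 → p4) ∨ (¬p2 ∨ ¬p1)): β-rule — branch into (¬p2 → p4)  //  (¬p2 ∨ ¬p1).
      branch 1.1 (add (¬p2 → p4)):
        (¬p2 → p4): β-rule — branch into ¬¬p2  //  p4.
          branch 1.1.1 (add ¬¬p2):
            × closes — contains both p2 and ¬p2.
          branch 1.1.2 (add p4):
            ○ open, literals {p2=0, p4=1}.
      branch 1.2 (add (¬p2 ∨ ¬p1)):
        (¬p2 ∨ ¬p1): β-rule — branch into ¬p2  //  ¬p1.
          branch 1.2.1 (add ¬p2):
            ○ open, literals {p2=0, p4=1}.
          branch 1.2.2 (add ¬p1):
            ○ open, literals {p1=0, p2=0, p4=1}.
  branch 2 (add ¬¬p2, ¬(((¬p2 → p4) ∨ (¬p2 ∨ ¬p1)) ∧ p4)):
    ¬(((¬p2 → p4) ∨ (¬p2 ∨ ¬p1)) ∧ p4): β-rule — branch into ¬((¬p2 → p4) ∨ (¬p2 ∨ ¬p1))  //  ¬p4.
      branch 2.1 (add ¬((¬p2 → p4) ∨ (¬p2 ∨ ¬p1))):
        ¬((¬p2 → p4) ∨ (¬p2 ∨ ¬p1)): α-rule — add ¬(¬p2 → p4), ¬(¬p2 ∨ ¬p1).
        ¬(¬p2 → p4): α-rule — add ¬p2, ¬p4.
        × closes — contains both p2 and ¬p2.
      branch 2.2 (add ¬p4):
        ○ open, literals {p2=1, p4=0}.
2 branches closed, 4 open.
Each open branch fixes some atoms; the unmentioned ones are free. Counting distinct full assignments: branch {p2=0, p4=1} (p1, p3) contributes 4 new; branch {p2=0, p4=1} (p1, p3) contributes 0 new; branch {p1=0, p2=0, p4=1} (p3) contributes 0 new; branch {p2=1, p4=0} (p1, p3) contributes 4 new. Total: 8.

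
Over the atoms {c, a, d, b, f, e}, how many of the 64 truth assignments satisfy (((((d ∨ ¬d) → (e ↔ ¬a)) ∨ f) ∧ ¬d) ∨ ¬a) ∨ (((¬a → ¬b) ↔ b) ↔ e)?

54

Initial set: {T ((((((d ∨ ¬d) → (e ↔ ¬a)) ∨ f) ∧ ¬d) ∨ ¬a) ∨ (((¬a → ¬b) ↔ b) ↔ e))}.
T ((((((d ∨ ¬d) → (e ↔ ¬a)) ∨ f) ∧ ¬d) ∨ ¬a) ∨ (((¬a → ¬b) ↔ b) ↔ e)): β-rule — branch into T (((((d ∨ ¬d) → (e ↔ ¬a)) ∨ f) ∧ ¬d) ∨ ¬a)  //  T (((¬a → ¬b) ↔ b) ↔ e).
  branch 1 (add T (((((d ∨ ¬d) → (e ↔ ¬a)) ∨ f) ∧ ¬d) ∨ ¬a)):
    T (((((d ∨ ¬d) → (e ↔ ¬a)) ∨ f) ∧ ¬d) ∨ ¬a): β-rule — branch into T ((((d ∨ ¬d) → (e ↔ ¬a)) ∨ f) ∧ ¬d)  //  T ¬a.
      branch 1.1 (add T ((((d ∨ ¬d) → (e ↔ ¬a)) ∨ f) ∧ ¬d)):
        T ((((d ∨ ¬d) → (e ↔ ¬a)) ∨ f) ∧ ¬d): α-rule — add T (((d ∨ ¬d) → (e ↔ ¬a)) ∨ f), T ¬d.
        T (((d ∨ ¬d) → (e ↔ ¬a)) ∨ f): β-rule — branch into T ((d ∨ ¬d) → (e ↔ ¬a))  //  T f.
          branch 1.1.1 (add T ((d ∨ ¬d) → (e ↔ ¬a))):
            T ((d ∨ ¬d) → (e ↔ ¬a)): β-rule — branch into F (d ∨ ¬d)  //  T (e ↔ ¬a).
              branch 1.1.1.1 (add F (d ∨ ¬d)):
                F (d ∨ ¬d): α-rule — add F d, F ¬d.
                × closes — contains both d and ¬d.
              branch 1.1.1.2 (add T (e ↔ ¬a)):
                T (e ↔ ¬a): β-rule — branch into T e, T ¬a  //  F e, F ¬a.
                  branch 1.1.1.2.1 (add T e, T ¬a):
                    ○ open, literals {a=false, d=false, e=true}.
                  branch 1.1.1.2.2 (add F e, F ¬a):
                    ○ open, literals {a=true, d=false, e=false}.
          branch 1.1.2 (add T f):
            ○ open, literals {d=false, f=true}.
      branch 1.2 (add T ¬a):
        ○ open, literals {a=false}.
  branch 2 (add T (((¬a → ¬b) ↔ b) ↔ e)):
    T (((¬a → ¬b) ↔ b) ↔ e): β-rule — branch into T ((¬a → ¬b) ↔ b), T e  //  F ((¬a → ¬b) ↔ b), F e.
      branch 2.1 (add T ((¬a → ¬b) ↔ b), T e):
        T ((¬a → ¬b) ↔ b): β-rule — branch into T (¬a → ¬b), T b  //  F (¬a → ¬b), F b.
          branch 2.1.1 (add T (¬a → ¬b), T b):
            T (¬a → ¬b): β-rule — branch into F ¬a  //  T ¬b.
              branch 2.1.1.1 (add F ¬a):
                ○ open, literals {a=true, b=true, e=true}.
              branch 2.1.1.2 (add T ¬b):
                × closes — contains both b and ¬b.
          branch 2.1.2 (add F (¬a → ¬b), F b):
            F (¬a → ¬b): α-rule — add T ¬a, F ¬b.
            × closes — contains both b and ¬b.
      branch 2.2 (add F ((¬a → ¬b) ↔ b), F e):
        F ((¬a → ¬b) ↔ b): β-rule — branch into T (¬a → ¬b), F b  //  F (¬a → ¬b), T b.
          branch 2.2.1 (add T (¬a → ¬b), F b):
            T (¬a → ¬b): β-rule — branch into F ¬a  //  T ¬b.
              branch 2.2.1.1 (add F ¬a):
                ○ open, literals {a=true, b=false, e=false}.
              branch 2.2.1.2 (add T ¬b):
                ○ open, literals {b=false, e=false}.
          branch 2.2.2 (add F (¬a → ¬b), T b):
            F (¬a → ¬b): α-rule — add T ¬a, F ¬b.
            ○ open, literals {a=false, b=true, e=false}.
3 branches closed, 8 open.
Each open branch fixes some atoms; the unmentioned ones are free. Counting distinct full assignments: branch {a=false, d=false, e=true} (c, b, f) contributes 8 new; branch {a=true, d=false, e=false} (c, b, f) contributes 8 new; branch {d=false, f=true} (c, a, b, e) contributes 8 new; branch {a=false} (c, d, b, f, e) contributes 20 new; branch {a=true, b=true, e=true} (c, d, f) contributes 6 new; branch {a=true, b=false, e=false} (c, d, f) contributes 4 new; branch {b=false, e=false} (c, a, d, f) contributes 0 new; branch {a=false, b=true, e=false} (c, d, f) contributes 0 new. Total: 54.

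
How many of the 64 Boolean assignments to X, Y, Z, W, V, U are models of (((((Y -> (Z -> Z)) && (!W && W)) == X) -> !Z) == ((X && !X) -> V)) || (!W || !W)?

56

Initial set: {((((((Y -> (Z -> Z)) && (!W && W)) == X) -> !Z) == ((X && !X) -> V)) || (!W || !W))}.
((((((Y -> (Z -> Z)) && (!W && W)) == X) -> !Z) == ((X && !X) -> V)) || (!W || !W)): β-rule — branch into (((((Y -> (Z -> Z)) && (!W && W)) == X) -> !Z) == ((X && !X) -> V))  //  (!W || !W).
  branch 1 (add (((((Y -> (Z -> Z)) && (!W && W)) == X) -> !Z) == ((X && !X) -> V))):
    (((((Y -> (Z -> Z)) && (!W && W)) == X) -> !Z) == ((X && !X) -> V)): β-rule — branch into ((((Y -> (Z -> Z)) && (!W && W)) == X) -> !Z), ((X && !X) -> V)  //  !((((Y -> (Z -> Z)) && (!W && W)) == X) -> !Z), !((X && !X) -> V).
      branch 1.1 (add ((((Y -> (Z -> Z)) && (!W && W)) == X) -> !Z), ((X && !X) -> V)):
        ((((Y -> (Z -> Z)) && (!W && W)) == X) -> !Z): β-rule — branch into !(((Y -> (Z -> Z)) && (!W && W)) == X)  //  !Z.
          branch 1.1.1 (add !(((Y -> (Z -> Z)) && (!W && W)) == X)):
            ((X && !X) -> V): β-rule — branch into !(X && !X)  //  V.
              branch 1.1.1.1 (add !(X && !X)):
                !(((Y -> (Z -> Z)) && (!W && W)) == X): β-rule — branch into ((Y -> (Z -> Z)) && (!W && W)), !X  //  !((Y -> (Z -> Z)) && (!W && W)), X.
                  branch 1.1.1.1.1 (add ((Y -> (Z -> Z)) && (!W && W)), !X):
                    ((Y -> (Z -> Z)) && (!W && W)): α-rule — add (Y -> (Z -> Z)), (!W && W).
                    (!W && W): α-rule — add !W, W.
                    × closes — contains both W and !W.
                  branch 1.1.1.1.2 (add !((Y -> (Z -> Z)) && (!W && W)), X):
                    !(X && !X): β-rule — branch into !X  //  !!X.
                      branch 1.1.1.1.2.1 (add !X):
                        × closes — contains both X and !X.
                      branch 1.1.1.1.2.2 (add !!X):
                        !((Y -> (Z -> Z)) && (!W && W)): β-rule — branch into !(Y -> (Z -> Z))  //  !(!W && W).
                          branch 1.1.1.1.2.2.1 (add !(Y -> (Z -> Z))):
                            !(Y -> (Z -> Z)): α-rule — add Y, !(Z -> Z).
                            !(Z -> Z): α-rule — add Z, !Z.
                            × closes — contains both Z and !Z.
                          branch 1.1.1.1.2.2.2 (add !(!W && W)):
                            !(!W && W): β-rule — branch into !!W  //  !W.
                              branch 1.1.1.1.2.2.2.1 (add !!W):
                                ○ open, literals {W=T, X=T}.
                              branch 1.1.1.1.2.2.2.2 (add !W):
                                ○ open, literals {W=F, X=T}.
              branch 1.1.1.2 (add V):
                !(((Y -> (Z -> Z)) && (!W && W)) == X): β-rule — branch into ((Y -> (Z -> Z)) && (!W && W)), !X  //  !((Y -> (Z -> Z)) && (!W && W)), X.
                  branch 1.1.1.2.1 (add ((Y -> (Z -> Z)) && (!W && W)), !X):
                    ((Y -> (Z -> Z)) && (!W && W)): α-rule — add (Y -> (Z -> Z)), (!W && W).
                    (!W && W): α-rule — add !W, W.
                    × closes — contains both W and !W.
                  branch 1.1.1.2.2 (add !((Y -> (Z -> Z)) && (!W && W)), X):
                    !((Y -> (Z -> Z)) && (!W && W)): β-rule — branch into !(Y -> (Z -> Z))  //  !(!W && W).
                      branch 1.1.1.2.2.1 (add !(Y -> (Z -> Z))):
                        !(Y -> (Z -> Z)): α-rule — add Y, !(Z -> Z).
                        !(Z -> Z): α-rule — add Z, !Z.
                        × closes — contains both Z and !Z.
                      branch 1.1.1.2.2.2 (add !(!W && W)):
                        !(!W && W): β-rule — branch into !!W  //  !W.
                          branch 1.1.1.2.2.2.1 (add !!W):
                            ○ open, literals {V=T, W=T, X=T}.
                          branch 1.1.1.2.2.2.2 (add !W):
                            ○ open, literals {V=T, W=F, X=T}.
          branch 1.1.2 (add !Z):
            ((X && !X) -> V): β-rule — branch into !(X && !X)  //  V.
              branch 1.1.2.1 (add !(X && !X)):
                !(X && !X): β-rule — branch into !X  //  !!X.
                  branch 1.1.2.1.1 (add !X):
                    ○ open, literals {X=F, Z=F}.
                  branch 1.1.2.1.2 (add !!X):
                    ○ open, literals {X=T, Z=F}.
              branch 1.1.2.2 (add V):
                ○ open, literals {V=T, Z=F}.
      branch 1.2 (add !((((Y -> (Z -> Z)) && (!W && W)) == X) -> !Z), !((X && !X) -> V)):
        !((((Y -> (Z -> Z)) && (!W && W)) == X) -> !Z): α-rule — add (((Y -> (Z -> Z)) && (!W && W)) == X), !!Z.
        !((X && !X) -> V): α-rule — add (X && !X), !V.
        (X && !X): α-rule — add X, !X.
        × closes — contains both X and !X.
  branch 2 (add (!W || !W)):
    (!W || !W): β-rule — branch into !W  //  !W.
      branch 2.1 (add !W):
        ○ open, literals {W=F}.
      branch 2.2 (add !W):
        ○ open, literals {W=F}.
6 branches closed, 9 open.
Each open branch fixes some atoms; the unmentioned ones are free. Counting distinct full assignments: branch {W=T, X=T} (Y, Z, V, U) contributes 16 new; branch {W=F, X=T} (Y, Z, V, U) contributes 16 new; branch {V=T, W=T, X=T} (Y, Z, U) contributes 0 new; branch {V=T, W=F, X=T} (Y, Z, U) contributes 0 new; branch {X=F, Z=F} (Y, W, V, U) contributes 16 new; branch {X=T, Z=F} (Y, W, V, U) contributes 0 new; branch {V=T, Z=F} (X, Y, W, U) contributes 0 new; branch {W=F} (X, Y, Z, V, U) contributes 8 new; branch {W=F} (X, Y, Z, V, U) contributes 0 new. Total: 56.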